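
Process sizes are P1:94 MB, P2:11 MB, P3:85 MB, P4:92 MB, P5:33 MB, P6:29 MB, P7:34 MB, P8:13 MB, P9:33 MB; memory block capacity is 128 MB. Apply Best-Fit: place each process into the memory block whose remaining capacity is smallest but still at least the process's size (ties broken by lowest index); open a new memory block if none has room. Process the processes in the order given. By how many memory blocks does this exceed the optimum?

0

Best-Fit: [94,11] [85,29,13] [92,33] [34,33] → 4 memory blocks.
Total size 424 MB; any packing needs at least ⌈424/128⌉ = 4 memory blocks.
So 4 is already optimal.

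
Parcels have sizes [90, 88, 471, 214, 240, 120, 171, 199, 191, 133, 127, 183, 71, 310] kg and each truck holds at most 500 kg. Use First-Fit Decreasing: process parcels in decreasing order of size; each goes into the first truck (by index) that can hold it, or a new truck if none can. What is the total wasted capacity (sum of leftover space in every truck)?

Sorted descending: 471, 310, 240, 214, 199, 191, 183, 171, 133, 127, 120, 90, 88, 71.
truck 1: place 471 kg, 29 kg left
truck 2: place 310 kg, 190 kg left
truck 3: place 240 kg, 260 kg left
truck 3: place 214 kg, 46 kg left
truck 4: place 199 kg, 301 kg left
truck 4: place 191 kg, 110 kg left
truck 2: place 183 kg, 7 kg left
truck 5: place 171 kg, 329 kg left
truck 5: place 133 kg, 196 kg left
truck 5: place 127 kg, 69 kg left
truck 6: place 120 kg, 380 kg left
truck 4: place 90 kg, 20 kg left
truck 6: place 88 kg, 292 kg left
truck 6: place 71 kg, 221 kg left
6 trucks × 500 kg = 3000 kg; used 2608 kg; unused 392 kg.

392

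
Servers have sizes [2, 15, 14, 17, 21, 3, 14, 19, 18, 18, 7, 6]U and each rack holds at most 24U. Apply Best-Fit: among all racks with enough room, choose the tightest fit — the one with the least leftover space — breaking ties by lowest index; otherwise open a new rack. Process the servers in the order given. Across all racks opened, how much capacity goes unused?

38

rack 1: place 2U, 22U left
rack 1: place 15U, 7U left
rack 2: place 14U, 10U left
rack 3: place 17U, 7U left
rack 4: place 21U, 3U left
rack 4: place 3U, 0U left
rack 5: place 14U, 10U left
rack 6: place 19U, 5U left
rack 7: place 18U, 6U left
rack 8: place 18U, 6U left
rack 1: place 7U, 0U left
rack 7: place 6U, 0U left
8 racks × 24U = 192U; used 154U; unused 38U.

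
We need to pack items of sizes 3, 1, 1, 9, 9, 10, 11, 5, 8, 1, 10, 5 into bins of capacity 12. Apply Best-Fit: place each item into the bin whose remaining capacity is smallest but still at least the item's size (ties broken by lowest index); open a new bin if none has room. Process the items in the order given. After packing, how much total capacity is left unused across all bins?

23

3 → bin 1 (remaining 9)
1 → bin 1 (remaining 8)
1 → bin 1 (remaining 7)
9 → bin 2 (remaining 3)
9 → bin 3 (remaining 3)
10 → bin 4 (remaining 2)
11 → bin 5 (remaining 1)
5 → bin 1 (remaining 2)
8 → bin 6 (remaining 4)
1 → bin 5 (remaining 0)
10 → bin 7 (remaining 2)
5 → bin 8 (remaining 7)
8 bins × 12 = 96; used 73; unused 23.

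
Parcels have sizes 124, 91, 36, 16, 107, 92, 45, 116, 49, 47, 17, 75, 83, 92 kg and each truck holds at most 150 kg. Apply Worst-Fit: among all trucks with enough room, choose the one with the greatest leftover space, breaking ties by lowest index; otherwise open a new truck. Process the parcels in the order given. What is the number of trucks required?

9

truck 1: place 124 kg, 26 kg left
truck 2: place 91 kg, 59 kg left
truck 2: place 36 kg, 23 kg left
truck 1: place 16 kg, 10 kg left
truck 3: place 107 kg, 43 kg left
truck 4: place 92 kg, 58 kg left
truck 4: place 45 kg, 13 kg left
truck 5: place 116 kg, 34 kg left
truck 6: place 49 kg, 101 kg left
truck 6: place 47 kg, 54 kg left
truck 6: place 17 kg, 37 kg left
truck 7: place 75 kg, 75 kg left
truck 8: place 83 kg, 67 kg left
truck 9: place 92 kg, 58 kg left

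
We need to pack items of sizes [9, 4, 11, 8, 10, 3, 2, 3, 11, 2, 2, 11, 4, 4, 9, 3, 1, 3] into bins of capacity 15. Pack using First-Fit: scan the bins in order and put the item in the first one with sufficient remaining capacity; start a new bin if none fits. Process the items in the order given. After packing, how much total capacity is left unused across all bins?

bin 1: place 9, 6 left
bin 1: place 4, 2 left
bin 2: place 11, 4 left
bin 3: place 8, 7 left
bin 4: place 10, 5 left
bin 2: place 3, 1 left
bin 1: place 2, 0 left
bin 3: place 3, 4 left
bin 5: place 11, 4 left
bin 3: place 2, 2 left
bin 3: place 2, 0 left
bin 6: place 11, 4 left
bin 4: place 4, 1 left
bin 5: place 4, 0 left
bin 7: place 9, 6 left
bin 6: place 3, 1 left
bin 2: place 1, 0 left
bin 7: place 3, 3 left
7 bins × 15 = 105; used 100; unused 5.

5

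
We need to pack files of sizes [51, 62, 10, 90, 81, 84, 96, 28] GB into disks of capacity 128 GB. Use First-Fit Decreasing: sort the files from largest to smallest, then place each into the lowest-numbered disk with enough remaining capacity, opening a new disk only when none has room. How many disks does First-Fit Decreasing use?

5

Sorted descending: 96, 90, 84, 81, 62, 51, 28, 10.
disk 1: place 96 GB, 32 GB left
disk 2: place 90 GB, 38 GB left
disk 3: place 84 GB, 44 GB left
disk 4: place 81 GB, 47 GB left
disk 5: place 62 GB, 66 GB left
disk 5: place 51 GB, 15 GB left
disk 1: place 28 GB, 4 GB left
disk 2: place 10 GB, 28 GB left
Final disks: [96,28] [90,10] [84] [81] [62,51].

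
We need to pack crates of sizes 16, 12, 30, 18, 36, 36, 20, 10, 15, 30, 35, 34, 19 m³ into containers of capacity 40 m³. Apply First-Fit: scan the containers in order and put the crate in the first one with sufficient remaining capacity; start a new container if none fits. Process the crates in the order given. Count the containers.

9

16 m³ → container 1 (remaining 24 m³)
12 m³ → container 1 (remaining 12 m³)
30 m³ → container 2 (remaining 10 m³)
18 m³ → container 3 (remaining 22 m³)
36 m³ → container 4 (remaining 4 m³)
36 m³ → container 5 (remaining 4 m³)
20 m³ → container 3 (remaining 2 m³)
10 m³ → container 1 (remaining 2 m³)
15 m³ → container 6 (remaining 25 m³)
30 m³ → container 7 (remaining 10 m³)
35 m³ → container 8 (remaining 5 m³)
34 m³ → container 9 (remaining 6 m³)
19 m³ → container 6 (remaining 6 m³)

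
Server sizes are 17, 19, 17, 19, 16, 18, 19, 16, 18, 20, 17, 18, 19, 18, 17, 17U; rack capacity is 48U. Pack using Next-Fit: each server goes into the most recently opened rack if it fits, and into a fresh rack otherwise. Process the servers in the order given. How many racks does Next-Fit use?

17U → rack 1 (remaining 31U)
19U → rack 1 (remaining 12U)
17U → rack 2 (remaining 31U)
19U → rack 2 (remaining 12U)
16U → rack 3 (remaining 32U)
18U → rack 3 (remaining 14U)
19U → rack 4 (remaining 29U)
16U → rack 4 (remaining 13U)
18U → rack 5 (remaining 30U)
20U → rack 5 (remaining 10U)
17U → rack 6 (remaining 31U)
18U → rack 6 (remaining 13U)
19U → rack 7 (remaining 29U)
18U → rack 7 (remaining 11U)
17U → rack 8 (remaining 31U)
17U → rack 8 (remaining 14U)

8 racks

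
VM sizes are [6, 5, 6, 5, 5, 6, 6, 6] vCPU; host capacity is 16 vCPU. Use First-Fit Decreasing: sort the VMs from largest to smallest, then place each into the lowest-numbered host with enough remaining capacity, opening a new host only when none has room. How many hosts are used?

4

Sorted descending: 6, 6, 6, 6, 6, 5, 5, 5.
6 vCPU → host 1 (remaining 10 vCPU)
6 vCPU → host 1 (remaining 4 vCPU)
6 vCPU → host 2 (remaining 10 vCPU)
6 vCPU → host 2 (remaining 4 vCPU)
6 vCPU → host 3 (remaining 10 vCPU)
5 vCPU → host 3 (remaining 5 vCPU)
5 vCPU → host 3 (remaining 0 vCPU)
5 vCPU → host 4 (remaining 11 vCPU)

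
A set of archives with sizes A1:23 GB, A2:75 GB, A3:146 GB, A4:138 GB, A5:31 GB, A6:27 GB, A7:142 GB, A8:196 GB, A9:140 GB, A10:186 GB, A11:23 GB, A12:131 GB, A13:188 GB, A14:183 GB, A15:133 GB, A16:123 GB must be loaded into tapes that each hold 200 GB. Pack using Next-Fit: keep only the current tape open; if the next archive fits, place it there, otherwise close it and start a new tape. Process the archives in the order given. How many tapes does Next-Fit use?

12 tapes

A1 (23 GB) → tape 1 (remaining 177 GB)
A2 (75 GB) → tape 1 (remaining 102 GB)
A3 (146 GB) → tape 2 (remaining 54 GB)
A4 (138 GB) → tape 3 (remaining 62 GB)
A5 (31 GB) → tape 3 (remaining 31 GB)
A6 (27 GB) → tape 3 (remaining 4 GB)
A7 (142 GB) → tape 4 (remaining 58 GB)
A8 (196 GB) → tape 5 (remaining 4 GB)
A9 (140 GB) → tape 6 (remaining 60 GB)
A10 (186 GB) → tape 7 (remaining 14 GB)
A11 (23 GB) → tape 8 (remaining 177 GB)
A12 (131 GB) → tape 8 (remaining 46 GB)
A13 (188 GB) → tape 9 (remaining 12 GB)
A14 (183 GB) → tape 10 (remaining 17 GB)
A15 (133 GB) → tape 11 (remaining 67 GB)
A16 (123 GB) → tape 12 (remaining 77 GB)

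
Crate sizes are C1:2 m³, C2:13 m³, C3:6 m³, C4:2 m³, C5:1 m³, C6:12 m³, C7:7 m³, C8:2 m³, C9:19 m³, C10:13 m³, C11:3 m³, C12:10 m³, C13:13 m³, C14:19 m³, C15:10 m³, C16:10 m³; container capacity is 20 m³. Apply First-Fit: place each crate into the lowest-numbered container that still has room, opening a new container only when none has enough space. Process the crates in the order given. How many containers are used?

8

C1 (2 m³) → container 1 (remaining 18 m³)
C2 (13 m³) → container 1 (remaining 5 m³)
C3 (6 m³) → container 2 (remaining 14 m³)
C4 (2 m³) → container 1 (remaining 3 m³)
C5 (1 m³) → container 1 (remaining 2 m³)
C6 (12 m³) → container 2 (remaining 2 m³)
C7 (7 m³) → container 3 (remaining 13 m³)
C8 (2 m³) → container 1 (remaining 0 m³)
C9 (19 m³) → container 4 (remaining 1 m³)
C10 (13 m³) → container 3 (remaining 0 m³)
C11 (3 m³) → container 5 (remaining 17 m³)
C12 (10 m³) → container 5 (remaining 7 m³)
C13 (13 m³) → container 6 (remaining 7 m³)
C14 (19 m³) → container 7 (remaining 1 m³)
C15 (10 m³) → container 8 (remaining 10 m³)
C16 (10 m³) → container 8 (remaining 0 m³)
Final containers: [2,13,2,1,2] [6,12] [7,13] [19] [3,10] [13] [19] [10,10].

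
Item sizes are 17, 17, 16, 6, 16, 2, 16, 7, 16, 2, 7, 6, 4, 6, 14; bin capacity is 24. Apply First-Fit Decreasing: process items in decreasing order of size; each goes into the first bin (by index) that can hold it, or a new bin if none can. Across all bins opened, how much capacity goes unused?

Sorted descending: 17, 17, 16, 16, 16, 16, 14, 7, 7, 6, 6, 6, 4, 2, 2.
Put 17 in bin 1; 7 remain.
Put 17 in bin 2; 7 remain.
Put 16 in bin 3; 8 remain.
Put 16 in bin 4; 8 remain.
Put 16 in bin 5; 8 remain.
Put 16 in bin 6; 8 remain.
Put 14 in bin 7; 10 remain.
Put 7 in bin 1; 0 remain.
Put 7 in bin 2; 0 remain.
Put 6 in bin 3; 2 remain.
Put 6 in bin 4; 2 remain.
Put 6 in bin 5; 2 remain.
Put 4 in bin 6; 4 remain.
Put 2 in bin 3; 0 remain.
Put 2 in bin 4; 0 remain.
7 bins × 24 = 168; used 152; unused 16.

16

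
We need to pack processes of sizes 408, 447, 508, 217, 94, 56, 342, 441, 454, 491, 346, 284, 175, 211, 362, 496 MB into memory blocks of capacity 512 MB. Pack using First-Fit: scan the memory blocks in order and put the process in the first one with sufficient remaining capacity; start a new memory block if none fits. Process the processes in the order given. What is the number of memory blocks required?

408 MB → memory block 1 (remaining 104 MB)
447 MB → memory block 2 (remaining 65 MB)
508 MB → memory block 3 (remaining 4 MB)
217 MB → memory block 4 (remaining 295 MB)
94 MB → memory block 1 (remaining 10 MB)
56 MB → memory block 2 (remaining 9 MB)
342 MB → memory block 5 (remaining 170 MB)
441 MB → memory block 6 (remaining 71 MB)
454 MB → memory block 7 (remaining 58 MB)
491 MB → memory block 8 (remaining 21 MB)
346 MB → memory block 9 (remaining 166 MB)
284 MB → memory block 4 (remaining 11 MB)
175 MB → memory block 10 (remaining 337 MB)
211 MB → memory block 10 (remaining 126 MB)
362 MB → memory block 11 (remaining 150 MB)
496 MB → memory block 12 (remaining 16 MB)

12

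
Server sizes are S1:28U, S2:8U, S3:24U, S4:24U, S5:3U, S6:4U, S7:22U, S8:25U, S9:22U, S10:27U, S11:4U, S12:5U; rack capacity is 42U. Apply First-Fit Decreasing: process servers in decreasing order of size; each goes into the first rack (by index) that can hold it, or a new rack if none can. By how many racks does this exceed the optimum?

First-Fit Decreasing: [28,8,5] [27,4,4,3] [25] [24] [24] [22] [22] → 7 racks.
7 servers exceed 21U (half the capacity), and no two of those can share a rack, so at least 7 racks are needed.
So 7 is already optimal.

0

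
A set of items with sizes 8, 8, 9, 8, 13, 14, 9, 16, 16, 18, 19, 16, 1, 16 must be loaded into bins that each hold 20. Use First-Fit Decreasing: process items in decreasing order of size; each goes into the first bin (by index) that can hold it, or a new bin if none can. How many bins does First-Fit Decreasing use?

11 bins

Sorted descending: 19, 18, 16, 16, 16, 16, 14, 13, 9, 9, 8, 8, 8, 1.
bin 1: place 19, 1 left
bin 2: place 18, 2 left
bin 3: place 16, 4 left
bin 4: place 16, 4 left
bin 5: place 16, 4 left
bin 6: place 16, 4 left
bin 7: place 14, 6 left
bin 8: place 13, 7 left
bin 9: place 9, 11 left
bin 9: place 9, 2 left
bin 10: place 8, 12 left
bin 10: place 8, 4 left
bin 11: place 8, 12 left
bin 1: place 1, 0 left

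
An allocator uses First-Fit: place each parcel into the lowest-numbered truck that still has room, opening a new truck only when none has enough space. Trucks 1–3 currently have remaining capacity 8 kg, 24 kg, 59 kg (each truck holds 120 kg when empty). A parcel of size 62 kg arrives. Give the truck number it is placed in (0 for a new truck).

No truck has ≥ 62 kg free, so a new truck is opened.

0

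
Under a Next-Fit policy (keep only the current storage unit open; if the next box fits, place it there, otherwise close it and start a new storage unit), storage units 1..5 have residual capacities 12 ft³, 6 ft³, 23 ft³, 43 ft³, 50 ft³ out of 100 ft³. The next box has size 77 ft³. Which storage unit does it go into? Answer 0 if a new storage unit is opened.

Next-Fit only looks at storage unit 5, which has 50 ft³ free.
77 ft³ does not fit, so a new storage unit is opened.

0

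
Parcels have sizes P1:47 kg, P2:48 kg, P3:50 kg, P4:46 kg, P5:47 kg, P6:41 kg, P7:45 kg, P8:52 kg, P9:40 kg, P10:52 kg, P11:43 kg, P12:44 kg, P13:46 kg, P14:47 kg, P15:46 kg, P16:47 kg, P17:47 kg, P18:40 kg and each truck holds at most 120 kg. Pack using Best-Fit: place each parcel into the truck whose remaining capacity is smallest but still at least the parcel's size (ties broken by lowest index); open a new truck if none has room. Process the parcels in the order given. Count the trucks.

truck 1: place P1 (47 kg), 73 kg left
truck 1: place P2 (48 kg), 25 kg left
truck 2: place P3 (50 kg), 70 kg left
truck 2: place P4 (46 kg), 24 kg left
truck 3: place P5 (47 kg), 73 kg left
truck 3: place P6 (41 kg), 32 kg left
truck 4: place P7 (45 kg), 75 kg left
truck 4: place P8 (52 kg), 23 kg left
truck 5: place P9 (40 kg), 80 kg left
truck 5: place P10 (52 kg), 28 kg left
truck 6: place P11 (43 kg), 77 kg left
truck 6: place P12 (44 kg), 33 kg left
truck 7: place P13 (46 kg), 74 kg left
truck 7: place P14 (47 kg), 27 kg left
truck 8: place P15 (46 kg), 74 kg left
truck 8: place P16 (47 kg), 27 kg left
truck 9: place P17 (47 kg), 73 kg left
truck 9: place P18 (40 kg), 33 kg left

9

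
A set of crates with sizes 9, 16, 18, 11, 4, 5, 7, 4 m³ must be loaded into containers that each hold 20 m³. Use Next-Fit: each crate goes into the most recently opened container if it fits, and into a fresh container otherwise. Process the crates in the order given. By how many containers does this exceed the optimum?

1

Next-Fit: [9] [16] [18] [11,4,5] [7,4] → 5 containers.
Total size 74 m³; any packing needs at least ⌈74/20⌉ = 4 containers.
An optimal packing achieves that bound: [18] [16,4] [11,9] [7,5,4] → 4 containers.
Excess: 5 − 4 = 1.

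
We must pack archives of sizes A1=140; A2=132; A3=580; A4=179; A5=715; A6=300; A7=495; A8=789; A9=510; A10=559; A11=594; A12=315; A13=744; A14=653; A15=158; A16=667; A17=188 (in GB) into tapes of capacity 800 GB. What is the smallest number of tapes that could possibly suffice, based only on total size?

Total size = 140 + 132 + 580 + 179 + 715 + 300 + 495 + 789 + 510 + 559 + 594 + 315 + 744 + 653 + 158 + 667 + 188 = 7718 GB.
⌈7718 / 800⌉ = 10.

10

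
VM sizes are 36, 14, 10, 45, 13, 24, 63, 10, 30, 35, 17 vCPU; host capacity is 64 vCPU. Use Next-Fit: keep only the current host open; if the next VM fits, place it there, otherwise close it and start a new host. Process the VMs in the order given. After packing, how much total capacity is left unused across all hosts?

36 vCPU → host 1 (remaining 28 vCPU)
14 vCPU → host 1 (remaining 14 vCPU)
10 vCPU → host 1 (remaining 4 vCPU)
45 vCPU → host 2 (remaining 19 vCPU)
13 vCPU → host 2 (remaining 6 vCPU)
24 vCPU → host 3 (remaining 40 vCPU)
63 vCPU → host 4 (remaining 1 vCPU)
10 vCPU → host 5 (remaining 54 vCPU)
30 vCPU → host 5 (remaining 24 vCPU)
35 vCPU → host 6 (remaining 29 vCPU)
17 vCPU → host 6 (remaining 12 vCPU)
6 hosts × 64 vCPU = 384 vCPU; used 297 vCPU; unused 87 vCPU.

87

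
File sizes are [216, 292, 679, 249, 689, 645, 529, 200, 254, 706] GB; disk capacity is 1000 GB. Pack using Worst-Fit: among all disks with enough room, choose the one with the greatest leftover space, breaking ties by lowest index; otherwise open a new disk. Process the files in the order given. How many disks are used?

disk 1: place 216 GB, 784 GB left
disk 1: place 292 GB, 492 GB left
disk 2: place 679 GB, 321 GB left
disk 1: place 249 GB, 243 GB left
disk 3: place 689 GB, 311 GB left
disk 4: place 645 GB, 355 GB left
disk 5: place 529 GB, 471 GB left
disk 5: place 200 GB, 271 GB left
disk 4: place 254 GB, 101 GB left
disk 6: place 706 GB, 294 GB left
Final disks: [216,292,249] [679] [689] [645,254] [529,200] [706].

6 disks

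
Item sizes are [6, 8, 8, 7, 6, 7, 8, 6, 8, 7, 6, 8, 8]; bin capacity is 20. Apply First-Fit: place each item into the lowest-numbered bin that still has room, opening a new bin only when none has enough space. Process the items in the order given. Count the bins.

Put 6 in bin 1; 14 remain.
Put 8 in bin 1; 6 remain.
Put 8 in bin 2; 12 remain.
Put 7 in bin 2; 5 remain.
Put 6 in bin 1; 0 remain.
Put 7 in bin 3; 13 remain.
Put 8 in bin 3; 5 remain.
Put 6 in bin 4; 14 remain.
Put 8 in bin 4; 6 remain.
Put 7 in bin 5; 13 remain.
Put 6 in bin 4; 0 remain.
Put 8 in bin 5; 5 remain.
Put 8 in bin 6; 12 remain.
Final bins: [6,8,6] [8,7] [7,8] [6,8,6] [7,8] [8].

6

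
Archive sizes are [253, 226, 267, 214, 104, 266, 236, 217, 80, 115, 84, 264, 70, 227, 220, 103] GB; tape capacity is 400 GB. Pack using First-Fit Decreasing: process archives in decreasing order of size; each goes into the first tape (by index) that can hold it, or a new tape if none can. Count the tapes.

Sorted descending: 267, 266, 264, 253, 236, 227, 226, 220, 217, 214, 115, 104, 103, 84, 80, 70.
tape 1: place 267 GB, 133 GB left
tape 2: place 266 GB, 134 GB left
tape 3: place 264 GB, 136 GB left
tape 4: place 253 GB, 147 GB left
tape 5: place 236 GB, 164 GB left
tape 6: place 227 GB, 173 GB left
tape 7: place 226 GB, 174 GB left
tape 8: place 220 GB, 180 GB left
tape 9: place 217 GB, 183 GB left
tape 10: place 214 GB, 186 GB left
tape 1: place 115 GB, 18 GB left
tape 2: place 104 GB, 30 GB left
tape 3: place 103 GB, 33 GB left
tape 4: place 84 GB, 63 GB left
tape 5: place 80 GB, 84 GB left
tape 5: place 70 GB, 14 GB left
Final tapes: [267,115] [266,104] [264,103] [253,84] [236,80,70] [227] [226] [220] [217] [214].

10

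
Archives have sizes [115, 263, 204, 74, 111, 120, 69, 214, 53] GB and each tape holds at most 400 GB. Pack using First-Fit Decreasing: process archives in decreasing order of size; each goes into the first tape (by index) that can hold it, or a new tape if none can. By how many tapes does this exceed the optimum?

0

First-Fit Decreasing: [263,120] [214,115,69] [204,111,74] [53] → 4 tapes.
Total size 1223 GB; any packing needs at least ⌈1223/400⌉ = 4 tapes.
So 4 is already optimal.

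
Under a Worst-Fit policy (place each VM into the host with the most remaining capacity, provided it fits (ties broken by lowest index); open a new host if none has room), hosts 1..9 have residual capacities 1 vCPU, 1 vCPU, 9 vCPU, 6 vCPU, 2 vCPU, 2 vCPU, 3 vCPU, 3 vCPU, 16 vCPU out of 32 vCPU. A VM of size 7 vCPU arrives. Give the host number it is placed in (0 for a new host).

Hosts with room: host 3 (9 vCPU), host 9 (16 vCPU).
Most room is host 9 with 16 vCPU free.

9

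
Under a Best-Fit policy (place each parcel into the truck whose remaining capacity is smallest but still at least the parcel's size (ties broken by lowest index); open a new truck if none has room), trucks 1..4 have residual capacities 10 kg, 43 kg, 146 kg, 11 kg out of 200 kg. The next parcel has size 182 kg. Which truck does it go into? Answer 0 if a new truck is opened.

0

No truck has ≥ 182 kg free, so a new truck is opened.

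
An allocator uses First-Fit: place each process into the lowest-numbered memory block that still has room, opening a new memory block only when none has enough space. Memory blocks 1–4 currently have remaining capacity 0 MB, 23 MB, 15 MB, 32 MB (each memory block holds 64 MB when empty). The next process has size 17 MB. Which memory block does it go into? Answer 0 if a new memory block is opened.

2

Memory blocks with room: memory block 2 (23 MB), memory block 4 (32 MB).
The first with room is memory block 2.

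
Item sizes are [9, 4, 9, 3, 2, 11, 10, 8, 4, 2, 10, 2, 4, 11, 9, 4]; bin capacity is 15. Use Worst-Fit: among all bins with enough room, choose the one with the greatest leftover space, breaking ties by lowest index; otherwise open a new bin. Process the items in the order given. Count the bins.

9 → bin 1 (remaining 6)
4 → bin 1 (remaining 2)
9 → bin 2 (remaining 6)
3 → bin 2 (remaining 3)
2 → bin 2 (remaining 1)
11 → bin 3 (remaining 4)
10 → bin 4 (remaining 5)
8 → bin 5 (remaining 7)
4 → bin 5 (remaining 3)
2 → bin 4 (remaining 3)
10 → bin 6 (remaining 5)
2 → bin 6 (remaining 3)
4 → bin 3 (remaining 0)
11 → bin 7 (remaining 4)
9 → bin 8 (remaining 6)
4 → bin 8 (remaining 2)
Final bins: [9,4] [9,3,2] [11,4] [10,2] [8,4] [10,2] [11] [9,4].

8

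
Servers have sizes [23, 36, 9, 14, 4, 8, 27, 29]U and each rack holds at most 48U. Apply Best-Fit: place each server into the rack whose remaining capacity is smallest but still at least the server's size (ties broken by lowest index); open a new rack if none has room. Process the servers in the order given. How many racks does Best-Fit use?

4

Put 23U in rack 1; 25U remain.
Put 36U in rack 2; 12U remain.
Put 9U in rack 2; 3U remain.
Put 14U in rack 1; 11U remain.
Put 4U in rack 1; 7U remain.
Put 8U in rack 3; 40U remain.
Put 27U in rack 3; 13U remain.
Put 29U in rack 4; 19U remain.
Final racks: [23,14,4] [36,9] [8,27] [29].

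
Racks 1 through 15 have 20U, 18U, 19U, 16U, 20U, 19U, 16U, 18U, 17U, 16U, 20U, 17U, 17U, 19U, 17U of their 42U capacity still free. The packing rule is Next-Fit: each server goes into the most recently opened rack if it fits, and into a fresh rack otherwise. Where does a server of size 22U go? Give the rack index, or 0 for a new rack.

Next-Fit only looks at rack 15, which has 17U free.
22U does not fit, so a new rack is opened.

0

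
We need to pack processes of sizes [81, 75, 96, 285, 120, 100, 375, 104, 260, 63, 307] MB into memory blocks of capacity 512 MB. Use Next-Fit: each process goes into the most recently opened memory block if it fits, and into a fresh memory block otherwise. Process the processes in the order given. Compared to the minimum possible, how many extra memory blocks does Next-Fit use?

1

Next-Fit: [81,75,96] [285,120,100] [375,104] [260,63] [307] → 5 memory blocks.
Total size 1866 MB; any packing needs at least ⌈1866/512⌉ = 4 memory blocks.
An optimal packing achieves that bound: [375,120] [307,104,100] [285,96,81] [260,75,63] → 4 memory blocks.
Excess: 5 − 4 = 1.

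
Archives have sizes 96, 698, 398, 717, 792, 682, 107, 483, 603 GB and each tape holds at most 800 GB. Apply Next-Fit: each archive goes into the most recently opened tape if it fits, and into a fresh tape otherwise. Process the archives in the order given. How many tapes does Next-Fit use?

7

tape 1: place 96 GB, 704 GB left
tape 1: place 698 GB, 6 GB left
tape 2: place 398 GB, 402 GB left
tape 3: place 717 GB, 83 GB left
tape 4: place 792 GB, 8 GB left
tape 5: place 682 GB, 118 GB left
tape 5: place 107 GB, 11 GB left
tape 6: place 483 GB, 317 GB left
tape 7: place 603 GB, 197 GB left
Final tapes: [96,698] [398] [717] [792] [682,107] [483] [603].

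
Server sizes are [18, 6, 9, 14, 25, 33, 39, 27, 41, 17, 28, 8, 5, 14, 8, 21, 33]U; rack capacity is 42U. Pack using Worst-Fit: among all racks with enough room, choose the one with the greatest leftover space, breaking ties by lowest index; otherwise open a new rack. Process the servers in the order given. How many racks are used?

rack 1: place 18U, 24U left
rack 1: place 6U, 18U left
rack 1: place 9U, 9U left
rack 2: place 14U, 28U left
rack 2: place 25U, 3U left
rack 3: place 33U, 9U left
rack 4: place 39U, 3U left
rack 5: place 27U, 15U left
rack 6: place 41U, 1U left
rack 7: place 17U, 25U left
rack 8: place 28U, 14U left
rack 7: place 8U, 17U left
rack 7: place 5U, 12U left
rack 5: place 14U, 1U left
rack 8: place 8U, 6U left
rack 9: place 21U, 21U left
rack 10: place 33U, 9U left
Final racks: [18,6,9] [14,25] [33] [39] [27,14] [41] [17,8,5] [28,8] [21] [33].

10 racks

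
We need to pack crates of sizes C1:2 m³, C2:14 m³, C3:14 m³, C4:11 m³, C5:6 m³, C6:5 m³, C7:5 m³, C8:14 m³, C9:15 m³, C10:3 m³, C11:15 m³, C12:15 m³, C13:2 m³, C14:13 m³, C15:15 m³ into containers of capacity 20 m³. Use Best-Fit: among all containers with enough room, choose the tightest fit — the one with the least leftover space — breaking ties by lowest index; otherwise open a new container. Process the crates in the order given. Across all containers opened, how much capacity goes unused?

31

C1 (2 m³) → container 1 (remaining 18 m³)
C2 (14 m³) → container 1 (remaining 4 m³)
C3 (14 m³) → container 2 (remaining 6 m³)
C4 (11 m³) → container 3 (remaining 9 m³)
C5 (6 m³) → container 2 (remaining 0 m³)
C6 (5 m³) → container 3 (remaining 4 m³)
C7 (5 m³) → container 4 (remaining 15 m³)
C8 (14 m³) → container 4 (remaining 1 m³)
C9 (15 m³) → container 5 (remaining 5 m³)
C10 (3 m³) → container 1 (remaining 1 m³)
C11 (15 m³) → container 6 (remaining 5 m³)
C12 (15 m³) → container 7 (remaining 5 m³)
C13 (2 m³) → container 3 (remaining 2 m³)
C14 (13 m³) → container 8 (remaining 7 m³)
C15 (15 m³) → container 9 (remaining 5 m³)
9 containers × 20 m³ = 180 m³; used 149 m³; unused 31 m³.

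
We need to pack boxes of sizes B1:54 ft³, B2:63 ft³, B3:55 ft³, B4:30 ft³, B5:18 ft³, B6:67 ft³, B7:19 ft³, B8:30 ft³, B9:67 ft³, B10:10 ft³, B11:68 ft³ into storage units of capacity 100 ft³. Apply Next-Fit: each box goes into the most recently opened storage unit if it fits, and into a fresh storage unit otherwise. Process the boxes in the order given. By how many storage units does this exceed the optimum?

Next-Fit: [54] [63] [55,30] [18,67] [19,30] [67,10] [68] → 7 storage units.
6 boxes exceed 50 ft³ (half the capacity), and no two of those can share a storage unit, so at least 6 storage units are needed.
An optimal packing achieves that bound: [68,30] [67,30] [67,19,10] [63,18] [55] [54] → 6 storage units.
Excess: 7 − 6 = 1.

1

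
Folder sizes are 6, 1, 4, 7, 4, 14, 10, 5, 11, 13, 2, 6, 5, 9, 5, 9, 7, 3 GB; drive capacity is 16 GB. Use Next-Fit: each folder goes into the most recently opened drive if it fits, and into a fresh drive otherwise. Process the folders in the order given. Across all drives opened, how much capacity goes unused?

Put 6 GB in drive 1; 10 GB remain.
Put 1 GB in drive 1; 9 GB remain.
Put 4 GB in drive 1; 5 GB remain.
Put 7 GB in drive 2; 9 GB remain.
Put 4 GB in drive 2; 5 GB remain.
Put 14 GB in drive 3; 2 GB remain.
Put 10 GB in drive 4; 6 GB remain.
Put 5 GB in drive 4; 1 GB remain.
Put 11 GB in drive 5; 5 GB remain.
Put 13 GB in drive 6; 3 GB remain.
Put 2 GB in drive 6; 1 GB remain.
Put 6 GB in drive 7; 10 GB remain.
Put 5 GB in drive 7; 5 GB remain.
Put 9 GB in drive 8; 7 GB remain.
Put 5 GB in drive 8; 2 GB remain.
Put 9 GB in drive 9; 7 GB remain.
Put 7 GB in drive 9; 0 GB remain.
Put 3 GB in drive 10; 13 GB remain.
10 drives × 16 GB = 160 GB; used 121 GB; unused 39 GB.

39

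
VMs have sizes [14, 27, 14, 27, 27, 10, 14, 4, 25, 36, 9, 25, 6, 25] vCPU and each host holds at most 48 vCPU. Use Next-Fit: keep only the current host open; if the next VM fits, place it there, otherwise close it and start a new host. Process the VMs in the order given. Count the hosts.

14 vCPU → host 1 (remaining 34 vCPU)
27 vCPU → host 1 (remaining 7 vCPU)
14 vCPU → host 2 (remaining 34 vCPU)
27 vCPU → host 2 (remaining 7 vCPU)
27 vCPU → host 3 (remaining 21 vCPU)
10 vCPU → host 3 (remaining 11 vCPU)
14 vCPU → host 4 (remaining 34 vCPU)
4 vCPU → host 4 (remaining 30 vCPU)
25 vCPU → host 4 (remaining 5 vCPU)
36 vCPU → host 5 (remaining 12 vCPU)
9 vCPU → host 5 (remaining 3 vCPU)
25 vCPU → host 6 (remaining 23 vCPU)
6 vCPU → host 6 (remaining 17 vCPU)
25 vCPU → host 7 (remaining 23 vCPU)

7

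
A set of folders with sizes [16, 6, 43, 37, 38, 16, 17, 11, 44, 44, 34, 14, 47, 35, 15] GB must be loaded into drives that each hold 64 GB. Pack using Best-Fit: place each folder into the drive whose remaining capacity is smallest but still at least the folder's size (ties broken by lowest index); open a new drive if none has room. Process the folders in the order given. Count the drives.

16 GB → drive 1 (remaining 48 GB)
6 GB → drive 1 (remaining 42 GB)
43 GB → drive 2 (remaining 21 GB)
37 GB → drive 1 (remaining 5 GB)
38 GB → drive 3 (remaining 26 GB)
16 GB → drive 2 (remaining 5 GB)
17 GB → drive 3 (remaining 9 GB)
11 GB → drive 4 (remaining 53 GB)
44 GB → drive 4 (remaining 9 GB)
44 GB → drive 5 (remaining 20 GB)
34 GB → drive 6 (remaining 30 GB)
14 GB → drive 5 (remaining 6 GB)
47 GB → drive 7 (remaining 17 GB)
35 GB → drive 8 (remaining 29 GB)
15 GB → drive 7 (remaining 2 GB)
Final drives: [16,6,37] [43,16] [38,17] [11,44] [44,14] [34] [47,15] [35].

8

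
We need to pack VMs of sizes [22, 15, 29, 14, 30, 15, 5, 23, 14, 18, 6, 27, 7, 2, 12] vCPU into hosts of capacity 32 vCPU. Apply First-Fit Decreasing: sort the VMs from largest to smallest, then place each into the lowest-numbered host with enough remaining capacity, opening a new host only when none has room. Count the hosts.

Sorted descending: 30, 29, 27, 23, 22, 18, 15, 15, 14, 14, 12, 7, 6, 5, 2.
Put 30 vCPU in host 1; 2 vCPU remain.
Put 29 vCPU in host 2; 3 vCPU remain.
Put 27 vCPU in host 3; 5 vCPU remain.
Put 23 vCPU in host 4; 9 vCPU remain.
Put 22 vCPU in host 5; 10 vCPU remain.
Put 18 vCPU in host 6; 14 vCPU remain.
Put 15 vCPU in host 7; 17 vCPU remain.
Put 15 vCPU in host 7; 2 vCPU remain.
Put 14 vCPU in host 6; 0 vCPU remain.
Put 14 vCPU in host 8; 18 vCPU remain.
Put 12 vCPU in host 8; 6 vCPU remain.
Put 7 vCPU in host 4; 2 vCPU remain.
Put 6 vCPU in host 5; 4 vCPU remain.
Put 5 vCPU in host 3; 0 vCPU remain.
Put 2 vCPU in host 1; 0 vCPU remain.

8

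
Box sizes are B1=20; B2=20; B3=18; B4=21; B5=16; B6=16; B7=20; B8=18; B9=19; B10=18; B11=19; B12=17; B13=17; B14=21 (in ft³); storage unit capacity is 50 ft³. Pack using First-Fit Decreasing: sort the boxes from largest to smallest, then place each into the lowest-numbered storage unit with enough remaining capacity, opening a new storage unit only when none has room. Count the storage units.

Sorted descending: 21, 21, 20, 20, 20, 19, 19, 18, 18, 18, 17, 17, 16, 16.
storage unit 1: place 21 ft³, 29 ft³ left
storage unit 1: place 21 ft³, 8 ft³ left
storage unit 2: place 20 ft³, 30 ft³ left
storage unit 2: place 20 ft³, 10 ft³ left
storage unit 3: place 20 ft³, 30 ft³ left
storage unit 3: place 19 ft³, 11 ft³ left
storage unit 4: place 19 ft³, 31 ft³ left
storage unit 4: place 18 ft³, 13 ft³ left
storage unit 5: place 18 ft³, 32 ft³ left
storage unit 5: place 18 ft³, 14 ft³ left
storage unit 6: place 17 ft³, 33 ft³ left
storage unit 6: place 17 ft³, 16 ft³ left
storage unit 6: place 16 ft³, 0 ft³ left
storage unit 7: place 16 ft³, 34 ft³ left

7 storage units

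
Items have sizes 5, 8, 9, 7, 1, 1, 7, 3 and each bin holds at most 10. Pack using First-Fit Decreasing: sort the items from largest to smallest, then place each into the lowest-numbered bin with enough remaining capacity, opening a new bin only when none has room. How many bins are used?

Sorted descending: 9, 8, 7, 7, 5, 3, 1, 1.
bin 1: place 9, 1 left
bin 2: place 8, 2 left
bin 3: place 7, 3 left
bin 4: place 7, 3 left
bin 5: place 5, 5 left
bin 3: place 3, 0 left
bin 1: place 1, 0 left
bin 2: place 1, 1 left

5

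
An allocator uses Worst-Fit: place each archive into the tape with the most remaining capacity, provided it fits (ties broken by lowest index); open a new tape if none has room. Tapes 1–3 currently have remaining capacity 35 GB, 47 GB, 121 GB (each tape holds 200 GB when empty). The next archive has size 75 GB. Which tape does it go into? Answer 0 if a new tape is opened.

Tapes with room: tape 3 (121 GB).
Most room is tape 3 with 121 GB free.

3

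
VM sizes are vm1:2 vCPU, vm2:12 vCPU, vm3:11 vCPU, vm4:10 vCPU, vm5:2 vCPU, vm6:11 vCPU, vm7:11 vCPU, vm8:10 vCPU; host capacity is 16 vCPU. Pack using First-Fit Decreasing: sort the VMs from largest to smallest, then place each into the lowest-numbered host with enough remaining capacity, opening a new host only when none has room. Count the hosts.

Sorted descending: 12, 11, 11, 11, 10, 10, 2, 2.
Put 12 vCPU in host 1; 4 vCPU remain.
Put 11 vCPU in host 2; 5 vCPU remain.
Put 11 vCPU in host 3; 5 vCPU remain.
Put 11 vCPU in host 4; 5 vCPU remain.
Put 10 vCPU in host 5; 6 vCPU remain.
Put 10 vCPU in host 6; 6 vCPU remain.
Put 2 vCPU in host 1; 2 vCPU remain.
Put 2 vCPU in host 1; 0 vCPU remain.

6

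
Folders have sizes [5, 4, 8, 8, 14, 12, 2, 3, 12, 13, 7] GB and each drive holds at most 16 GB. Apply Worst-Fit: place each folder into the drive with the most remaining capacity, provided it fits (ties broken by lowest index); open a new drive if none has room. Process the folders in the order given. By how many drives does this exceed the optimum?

Worst-Fit: [5,4,2,3] [8,8] [14] [12] [12] [13] [7] → 7 drives.
Total size 88 GB; any packing needs at least ⌈88/16⌉ = 6 drives.
An optimal packing achieves that bound: [14,2] [13,3] [12,4] [12] [8,8] [7,5] → 6 drives.
Excess: 7 − 6 = 1.

1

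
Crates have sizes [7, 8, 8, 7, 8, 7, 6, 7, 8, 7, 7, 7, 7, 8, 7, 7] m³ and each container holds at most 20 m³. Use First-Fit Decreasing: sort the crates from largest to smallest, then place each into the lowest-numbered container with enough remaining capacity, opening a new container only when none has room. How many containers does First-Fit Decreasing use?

8 containers

Sorted descending: 8, 8, 8, 8, 8, 7, 7, 7, 7, 7, 7, 7, 7, 7, 7, 6.
container 1: place 8 m³, 12 m³ left
container 1: place 8 m³, 4 m³ left
container 2: place 8 m³, 12 m³ left
container 2: place 8 m³, 4 m³ left
container 3: place 8 m³, 12 m³ left
container 3: place 7 m³, 5 m³ left
container 4: place 7 m³, 13 m³ left
container 4: place 7 m³, 6 m³ left
container 5: place 7 m³, 13 m³ left
container 5: place 7 m³, 6 m³ left
container 6: place 7 m³, 13 m³ left
container 6: place 7 m³, 6 m³ left
container 7: place 7 m³, 13 m³ left
container 7: place 7 m³, 6 m³ left
container 8: place 7 m³, 13 m³ left
container 4: place 6 m³, 0 m³ left
Final containers: [8,8] [8,8] [8,7] [7,7,6] [7,7] [7,7] [7,7] [7].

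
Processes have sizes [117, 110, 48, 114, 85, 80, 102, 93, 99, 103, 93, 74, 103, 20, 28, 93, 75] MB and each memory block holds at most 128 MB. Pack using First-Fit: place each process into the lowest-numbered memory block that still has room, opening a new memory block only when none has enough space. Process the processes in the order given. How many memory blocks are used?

14

Put 117 MB in memory block 1; 11 MB remain.
Put 110 MB in memory block 2; 18 MB remain.
Put 48 MB in memory block 3; 80 MB remain.
Put 114 MB in memory block 4; 14 MB remain.
Put 85 MB in memory block 5; 43 MB remain.
Put 80 MB in memory block 3; 0 MB remain.
Put 102 MB in memory block 6; 26 MB remain.
Put 93 MB in memory block 7; 35 MB remain.
Put 99 MB in memory block 8; 29 MB remain.
Put 103 MB in memory block 9; 25 MB remain.
Put 93 MB in memory block 10; 35 MB remain.
Put 74 MB in memory block 11; 54 MB remain.
Put 103 MB in memory block 12; 25 MB remain.
Put 20 MB in memory block 5; 23 MB remain.
Put 28 MB in memory block 7; 7 MB remain.
Put 93 MB in memory block 13; 35 MB remain.
Put 75 MB in memory block 14; 53 MB remain.
Final memory blocks: [117] [110] [48,80] [114] [85,20] [102] [93,28] [99] [103] [93] [74] [103] [93] [75].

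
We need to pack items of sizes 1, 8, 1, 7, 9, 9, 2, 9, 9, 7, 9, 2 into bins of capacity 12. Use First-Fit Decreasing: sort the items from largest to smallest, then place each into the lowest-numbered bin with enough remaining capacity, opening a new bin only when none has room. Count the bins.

8

Sorted descending: 9, 9, 9, 9, 9, 8, 7, 7, 2, 2, 1, 1.
Put 9 in bin 1; 3 remain.
Put 9 in bin 2; 3 remain.
Put 9 in bin 3; 3 remain.
Put 9 in bin 4; 3 remain.
Put 9 in bin 5; 3 remain.
Put 8 in bin 6; 4 remain.
Put 7 in bin 7; 5 remain.
Put 7 in bin 8; 5 remain.
Put 2 in bin 1; 1 remain.
Put 2 in bin 2; 1 remain.
Put 1 in bin 1; 0 remain.
Put 1 in bin 2; 0 remain.
Final bins: [9,2,1] [9,2,1] [9] [9] [9] [8] [7] [7].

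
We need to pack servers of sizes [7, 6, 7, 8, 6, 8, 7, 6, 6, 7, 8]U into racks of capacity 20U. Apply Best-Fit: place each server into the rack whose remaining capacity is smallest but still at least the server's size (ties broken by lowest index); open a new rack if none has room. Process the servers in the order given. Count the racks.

Put 7U in rack 1; 13U remain.
Put 6U in rack 1; 7U remain.
Put 7U in rack 1; 0U remain.
Put 8U in rack 2; 12U remain.
Put 6U in rack 2; 6U remain.
Put 8U in rack 3; 12U remain.
Put 7U in rack 3; 5U remain.
Put 6U in rack 2; 0U remain.
Put 6U in rack 4; 14U remain.
Put 7U in rack 4; 7U remain.
Put 8U in rack 5; 12U remain.

5 racks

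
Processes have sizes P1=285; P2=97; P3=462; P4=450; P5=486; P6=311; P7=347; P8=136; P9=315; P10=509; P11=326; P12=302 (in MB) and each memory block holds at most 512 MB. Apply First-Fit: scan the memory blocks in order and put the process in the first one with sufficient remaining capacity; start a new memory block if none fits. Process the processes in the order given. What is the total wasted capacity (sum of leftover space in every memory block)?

memory block 1: place P1 (285 MB), 227 MB left
memory block 1: place P2 (97 MB), 130 MB left
memory block 2: place P3 (462 MB), 50 MB left
memory block 3: place P4 (450 MB), 62 MB left
memory block 4: place P5 (486 MB), 26 MB left
memory block 5: place P6 (311 MB), 201 MB left
memory block 6: place P7 (347 MB), 165 MB left
memory block 5: place P8 (136 MB), 65 MB left
memory block 7: place P9 (315 MB), 197 MB left
memory block 8: place P10 (509 MB), 3 MB left
memory block 9: place P11 (326 MB), 186 MB left
memory block 10: place P12 (302 MB), 210 MB left
10 memory blocks × 512 MB = 5120 MB; used 4026 MB; unused 1094 MB.

1094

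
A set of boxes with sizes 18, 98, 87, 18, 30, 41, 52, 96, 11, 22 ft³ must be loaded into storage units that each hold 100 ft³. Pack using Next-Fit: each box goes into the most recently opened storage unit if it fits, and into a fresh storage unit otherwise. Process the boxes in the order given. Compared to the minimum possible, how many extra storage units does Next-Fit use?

2

Next-Fit: [18] [98] [87] [18,30,41] [52] [96] [11,22] → 7 storage units.
Total size 473 ft³; any packing needs at least ⌈473/100⌉ = 5 storage units.
An optimal packing achieves that bound: [98] [96] [87,11] [52,41] [30,22,18,18] → 5 storage units.
Excess: 7 − 5 = 2.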